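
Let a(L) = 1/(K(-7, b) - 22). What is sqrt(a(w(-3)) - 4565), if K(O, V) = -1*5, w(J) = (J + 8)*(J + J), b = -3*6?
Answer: 2*I*sqrt(92442)/9 ≈ 67.565*I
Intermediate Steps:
b = -18
w(J) = 2*J*(8 + J) (w(J) = (8 + J)*(2*J) = 2*J*(8 + J))
K(O, V) = -5
a(L) = -1/27 (a(L) = 1/(-5 - 22) = 1/(-27) = -1/27)
sqrt(a(w(-3)) - 4565) = sqrt(-1/27 - 4565) = sqrt(-123256/27) = 2*I*sqrt(92442)/9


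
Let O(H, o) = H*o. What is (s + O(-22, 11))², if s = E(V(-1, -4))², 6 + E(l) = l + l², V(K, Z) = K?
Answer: 42436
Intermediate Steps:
E(l) = -6 + l + l² (E(l) = -6 + (l + l²) = -6 + l + l²)
s = 36 (s = (-6 - 1 + (-1)²)² = (-6 - 1 + 1)² = (-6)² = 36)
(s + O(-22, 11))² = (36 - 22*11)² = (36 - 242)² = (-206)² = 42436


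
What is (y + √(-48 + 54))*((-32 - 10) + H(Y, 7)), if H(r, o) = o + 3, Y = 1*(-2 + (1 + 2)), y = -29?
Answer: 928 - 32*√6 ≈ 849.62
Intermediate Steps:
Y = 1 (Y = 1*(-2 + 3) = 1*1 = 1)
H(r, o) = 3 + o
(y + √(-48 + 54))*((-32 - 10) + H(Y, 7)) = (-29 + √(-48 + 54))*((-32 - 10) + (3 + 7)) = (-29 + √6)*(-42 + 10) = (-29 + √6)*(-32) = 928 - 32*√6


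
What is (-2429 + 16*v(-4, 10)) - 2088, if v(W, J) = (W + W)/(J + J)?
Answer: -22617/5 ≈ -4523.4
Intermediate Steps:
v(W, J) = W/J (v(W, J) = (2*W)/((2*J)) = (2*W)*(1/(2*J)) = W/J)
(-2429 + 16*v(-4, 10)) - 2088 = (-2429 + 16*(-4/10)) - 2088 = (-2429 + 16*(-4*⅒)) - 2088 = (-2429 + 16*(-⅖)) - 2088 = (-2429 - 32/5) - 2088 = -12177/5 - 2088 = -22617/5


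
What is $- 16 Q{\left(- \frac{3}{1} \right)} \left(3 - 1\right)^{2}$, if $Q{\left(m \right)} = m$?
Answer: $192$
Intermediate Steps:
$- 16 Q{\left(- \frac{3}{1} \right)} \left(3 - 1\right)^{2} = - 16 \left(- \frac{3}{1}\right) \left(3 - 1\right)^{2} = - 16 \left(\left(-3\right) 1\right) 2^{2} = \left(-16\right) \left(-3\right) 4 = 48 \cdot 4 = 192$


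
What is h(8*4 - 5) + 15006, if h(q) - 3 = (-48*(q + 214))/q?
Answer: 131225/9 ≈ 14581.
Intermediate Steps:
h(q) = 3 + (-10272 - 48*q)/q (h(q) = 3 + (-48*(q + 214))/q = 3 + (-48*(214 + q))/q = 3 + (-10272 - 48*q)/q)
h(8*4 - 5) + 15006 = (-45 - 10272/(8*4 - 5)) + 15006 = (-45 - 10272/(32 - 5)) + 15006 = (-45 - 10272/27) + 15006 = (-45 - 10272*1/27) + 15006 = (-45 - 3424/9) + 15006 = -3829/9 + 15006 = 131225/9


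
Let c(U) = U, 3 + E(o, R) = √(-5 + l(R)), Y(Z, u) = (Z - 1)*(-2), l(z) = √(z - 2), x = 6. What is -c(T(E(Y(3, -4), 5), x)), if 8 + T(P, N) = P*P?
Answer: 8 - (3 - I*√(5 - √3))² ≈ 2.2679 + 10.846*I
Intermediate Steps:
l(z) = √(-2 + z)
Y(Z, u) = 2 - 2*Z (Y(Z, u) = (-1 + Z)*(-2) = 2 - 2*Z)
E(o, R) = -3 + √(-5 + √(-2 + R))
T(P, N) = -8 + P² (T(P, N) = -8 + P*P = -8 + P²)
-c(T(E(Y(3, -4), 5), x)) = -(-8 + (-3 + √(-5 + √(-2 + 5)))²) = -(-8 + (-3 + √(-5 + √3))²) = 8 - (-3 + √(-5 + √3))²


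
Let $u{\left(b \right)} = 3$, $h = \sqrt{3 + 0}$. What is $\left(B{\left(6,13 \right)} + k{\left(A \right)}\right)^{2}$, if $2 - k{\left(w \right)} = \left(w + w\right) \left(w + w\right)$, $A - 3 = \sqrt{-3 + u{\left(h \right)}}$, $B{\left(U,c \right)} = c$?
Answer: $441$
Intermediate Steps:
$h = \sqrt{3} \approx 1.732$
$A = 3$ ($A = 3 + \sqrt{-3 + 3} = 3 + \sqrt{0} = 3 + 0 = 3$)
$k{\left(w \right)} = 2 - 4 w^{2}$ ($k{\left(w \right)} = 2 - \left(w + w\right) \left(w + w\right) = 2 - 2 w 2 w = 2 - 4 w^{2}$)
$\left(B{\left(6,13 \right)} + k{\left(A \right)}\right)^{2} = \left(13 + \left(2 - 4 \cdot 3^{2}\right)\right)^{2} = \left(13 + \left(2 - 36\right)\right)^{2} = \left(13 - 34\right)^{2} = \left(-21\right)^{2} = 441$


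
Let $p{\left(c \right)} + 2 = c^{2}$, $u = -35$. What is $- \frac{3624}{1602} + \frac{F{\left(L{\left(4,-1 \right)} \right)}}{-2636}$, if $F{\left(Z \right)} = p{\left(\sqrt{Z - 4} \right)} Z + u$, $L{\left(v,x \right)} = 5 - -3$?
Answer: $- \frac{1587071}{703812} \approx -2.255$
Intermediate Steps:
$p{\left(c \right)} = -2 + c^{2}$
$L{\left(v,x \right)} = 8$ ($L{\left(v,x \right)} = 5 + 3 = 8$)
$F{\left(Z \right)} = -35 + Z \left(-6 + Z\right)$ ($F{\left(Z \right)} = \left(-2 + \left(\sqrt{Z - 4}\right)^{2}\right) Z - 35 = \left(-2 + \left(\sqrt{-4 + Z}\right)^{2}\right) Z - 35 = \left(-2 + \left(-4 + Z\right)\right) Z - 35 = \left(-6 + Z\right) Z - 35 = Z \left(-6 + Z\right) - 35 = -35 + Z \left(-6 + Z\right)$)
$- \frac{3624}{1602} + \frac{F{\left(L{\left(4,-1 \right)} \right)}}{-2636} = - \frac{3624}{1602} + \frac{-35 + 8 \left(-6 + 8\right)}{-2636} = \left(-3624\right) \frac{1}{1602} + \left(-35 + 8 \cdot 2\right) \left(- \frac{1}{2636}\right) = - \frac{604}{267} + \left(-35 + 16\right) \left(- \frac{1}{2636}\right) = - \frac{604}{267} - - \frac{19}{2636} = - \frac{604}{267} + \frac{19}{2636} = - \frac{1587071}{703812}$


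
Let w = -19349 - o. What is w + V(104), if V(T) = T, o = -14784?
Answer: -4461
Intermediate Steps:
w = -4565 (w = -19349 - 1*(-14784) = -19349 + 14784 = -4565)
w + V(104) = -4565 + 104 = -4461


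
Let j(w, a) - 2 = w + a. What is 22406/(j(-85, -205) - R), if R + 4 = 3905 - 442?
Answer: -22406/3747 ≈ -5.9797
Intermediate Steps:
R = 3459 (R = -4 + (3905 - 442) = -4 + 3463 = 3459)
j(w, a) = 2 + a + w (j(w, a) = 2 + (w + a) = 2 + (a + w) = 2 + a + w)
22406/(j(-85, -205) - R) = 22406/((2 - 205 - 85) - 1*3459) = 22406/(-288 - 3459) = 22406/(-3747) = 22406*(-1/3747) = -22406/3747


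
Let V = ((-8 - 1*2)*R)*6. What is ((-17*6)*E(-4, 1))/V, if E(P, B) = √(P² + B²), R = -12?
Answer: -17*√17/120 ≈ -0.58411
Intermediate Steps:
E(P, B) = √(B² + P²)
V = 720 (V = ((-8 - 1*2)*(-12))*6 = ((-8 - 2)*(-12))*6 = -10*(-12)*6 = 120*6 = 720)
((-17*6)*E(-4, 1))/V = ((-17*6)*√(1² + (-4)²))/720 = -102*√(1 + 16)*(1/720) = -102*√17*(1/720) = -17*√17/120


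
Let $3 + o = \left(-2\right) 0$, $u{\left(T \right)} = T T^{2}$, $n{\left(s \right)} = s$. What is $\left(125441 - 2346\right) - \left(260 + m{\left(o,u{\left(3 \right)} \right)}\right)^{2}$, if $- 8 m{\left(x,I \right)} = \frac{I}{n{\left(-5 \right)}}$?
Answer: $\frac{88229671}{1600} \approx 55144.0$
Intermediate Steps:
$u{\left(T \right)} = T^{3}$
$o = -3$ ($o = -3 - 0 = -3 + 0 = -3$)
$m{\left(x,I \right)} = \frac{I}{40}$ ($m{\left(x,I \right)} = - \frac{I \frac{1}{-5}}{8} = - \frac{I \left(- \frac{1}{5}\right)}{8} = - \frac{\left(- \frac{1}{5}\right) I}{8} = \frac{I}{40}$)
$\left(125441 - 2346\right) - \left(260 + m{\left(o,u{\left(3 \right)} \right)}\right)^{2} = \left(125441 - 2346\right) - \left(260 + \frac{3^{3}}{40}\right)^{2} = 123095 - \left(260 + \frac{1}{40} \cdot 27\right)^{2} = 123095 - \left(260 + \frac{27}{40}\right)^{2} = 123095 - \left(\frac{10427}{40}\right)^{2} = 123095 - \frac{108722329}{1600} = \frac{88229671}{1600}$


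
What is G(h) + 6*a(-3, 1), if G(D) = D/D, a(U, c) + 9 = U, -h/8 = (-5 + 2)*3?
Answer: -71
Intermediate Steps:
h = 72 (h = -8*(-5 + 2)*3 = -(-24)*3 = -8*(-9) = 72)
a(U, c) = -9 + U
G(D) = 1
G(h) + 6*a(-3, 1) = 1 + 6*(-9 - 3) = 1 + 6*(-12) = 1 - 72 = -71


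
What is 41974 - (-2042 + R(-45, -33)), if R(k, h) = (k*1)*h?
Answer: 42531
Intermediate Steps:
R(k, h) = h*k (R(k, h) = k*h = h*k)
41974 - (-2042 + R(-45, -33)) = 41974 - (-2042 - 33*(-45)) = 41974 - (-2042 + 1485) = 41974 - 1*(-557) = 41974 + 557 = 42531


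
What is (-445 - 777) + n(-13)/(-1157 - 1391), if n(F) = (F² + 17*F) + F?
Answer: -239507/196 ≈ -1222.0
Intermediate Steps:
n(F) = F² + 18*F
(-445 - 777) + n(-13)/(-1157 - 1391) = (-445 - 777) + (-13*(18 - 13))/(-1157 - 1391) = -1222 + (-13*5)/(-2548) = -1222 - 1/2548*(-65) = -1222 + 5/196 = -239507/196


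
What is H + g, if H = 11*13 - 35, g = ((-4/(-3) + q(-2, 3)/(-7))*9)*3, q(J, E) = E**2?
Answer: 765/7 ≈ 109.29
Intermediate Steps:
g = 9/7 (g = ((-4/(-3) + 3**2/(-7))*9)*3 = ((-4*(-1/3) + 9*(-1/7))*9)*3 = ((4/3 - 9/7)*9)*3 = ((1/21)*9)*3 = (3/7)*3 = 9/7 ≈ 1.2857)
H = 108 (H = 143 - 35 = 108)
H + g = 108 + 9/7 = 765/7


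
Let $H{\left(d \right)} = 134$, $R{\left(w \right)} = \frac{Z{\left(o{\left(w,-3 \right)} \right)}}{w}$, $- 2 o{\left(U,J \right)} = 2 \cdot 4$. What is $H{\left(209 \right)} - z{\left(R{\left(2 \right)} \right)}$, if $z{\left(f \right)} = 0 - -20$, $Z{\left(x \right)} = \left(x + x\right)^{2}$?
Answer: $114$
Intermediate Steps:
$o{\left(U,J \right)} = -4$ ($o{\left(U,J \right)} = - \frac{2 \cdot 4}{2} = \left(- \frac{1}{2}\right) 8 = -4$)
$Z{\left(x \right)} = 4 x^{2}$ ($Z{\left(x \right)} = \left(2 x\right)^{2} = 4 x^{2}$)
$R{\left(w \right)} = \frac{64}{w}$ ($R{\left(w \right)} = \frac{4 \left(-4\right)^{2}}{w} = \frac{4 \cdot 16}{w} = \frac{64}{w}$)
$z{\left(f \right)} = 20$ ($z{\left(f \right)} = 0 + 20 = 20$)
$H{\left(209 \right)} - z{\left(R{\left(2 \right)} \right)} = 134 - 20 = 114$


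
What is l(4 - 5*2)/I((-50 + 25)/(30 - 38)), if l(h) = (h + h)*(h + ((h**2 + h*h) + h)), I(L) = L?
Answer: -1152/5 ≈ -230.40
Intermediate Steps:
l(h) = 2*h*(2*h + 2*h**2) (l(h) = (2*h)*(h + ((h**2 + h**2) + h)) = (2*h)*(h + (2*h**2 + h)) = (2*h)*(h + (h + 2*h**2)) = (2*h)*(2*h + 2*h**2) = 2*h*(2*h + 2*h**2))
l(4 - 5*2)/I((-50 + 25)/(30 - 38)) = (4*(4 - 5*2)**2*(1 + (4 - 5*2)))/(((-50 + 25)/(30 - 38))) = (4*(4 - 10)**2*(1 + (4 - 10)))/((-25/(-8))) = (4*(-6)**2*(1 - 6))/((-25*(-1/8))) = (4*36*(-5))/(25/8) = -720*8/25 = -1152/5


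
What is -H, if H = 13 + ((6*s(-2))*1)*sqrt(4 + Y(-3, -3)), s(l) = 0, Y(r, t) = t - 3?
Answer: -13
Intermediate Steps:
Y(r, t) = -3 + t
H = 13 (H = 13 + ((6*0)*1)*sqrt(4 + (-3 - 3)) = 13 + (0*1)*sqrt(4 - 6) = 13 + 0*sqrt(-2) = 13 + 0*(I*sqrt(2)) = 13 + 0 = 13)
-H = -1*13 = -13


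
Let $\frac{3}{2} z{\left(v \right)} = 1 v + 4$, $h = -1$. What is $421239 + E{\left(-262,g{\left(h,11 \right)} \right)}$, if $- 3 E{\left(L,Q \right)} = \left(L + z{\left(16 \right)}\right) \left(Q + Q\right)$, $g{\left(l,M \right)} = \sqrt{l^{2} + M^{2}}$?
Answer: $421239 + \frac{1492 \sqrt{122}}{9} \approx 4.2307 \cdot 10^{5}$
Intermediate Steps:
$z{\left(v \right)} = \frac{8}{3} + \frac{2 v}{3}$ ($z{\left(v \right)} = \frac{2 \left(1 v + 4\right)}{3} = \frac{2 \left(v + 4\right)}{3} = \frac{2 \left(4 + v\right)}{3} = \frac{8}{3} + \frac{2 v}{3}$)
$g{\left(l,M \right)} = \sqrt{M^{2} + l^{2}}$
$E{\left(L,Q \right)} = - \frac{2 Q \left(\frac{40}{3} + L\right)}{3}$ ($E{\left(L,Q \right)} = - \frac{\left(L + \left(\frac{8}{3} + \frac{2}{3} \cdot 16\right)\right) \left(Q + Q\right)}{3} = - \frac{\left(L + \left(\frac{8}{3} + \frac{32}{3}\right)\right) 2 Q}{3} = - \frac{\left(L + \frac{40}{3}\right) 2 Q}{3} = - \frac{\left(\frac{40}{3} + L\right) 2 Q}{3} = - \frac{2 Q \left(\frac{40}{3} + L\right)}{3}$)
$421239 + E{\left(-262,g{\left(h,11 \right)} \right)} = 421239 - \frac{2 \sqrt{11^{2} + \left(-1\right)^{2}} \left(40 + 3 \left(-262\right)\right)}{9} = 421239 - \frac{2 \sqrt{121 + 1} \left(40 - 786\right)}{9} = 421239 - \frac{2}{9} \sqrt{122} \left(-746\right) = 421239 + \frac{1492 \sqrt{122}}{9}$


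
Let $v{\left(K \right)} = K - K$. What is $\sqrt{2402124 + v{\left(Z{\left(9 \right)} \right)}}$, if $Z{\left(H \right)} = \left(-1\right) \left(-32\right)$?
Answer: $2 \sqrt{600531} \approx 1549.9$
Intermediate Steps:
$Z{\left(H \right)} = 32$
$v{\left(K \right)} = 0$
$\sqrt{2402124 + v{\left(Z{\left(9 \right)} \right)}} = \sqrt{2402124 + 0} = \sqrt{2402124} = 2 \sqrt{600531}$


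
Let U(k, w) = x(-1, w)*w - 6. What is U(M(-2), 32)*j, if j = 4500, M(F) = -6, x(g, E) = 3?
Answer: 405000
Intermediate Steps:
U(k, w) = -6 + 3*w (U(k, w) = 3*w - 6 = -6 + 3*w)
U(M(-2), 32)*j = (-6 + 3*32)*4500 = (-6 + 96)*4500 = 90*4500 = 405000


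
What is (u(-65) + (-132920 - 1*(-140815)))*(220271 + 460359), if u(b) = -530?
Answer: 5012839950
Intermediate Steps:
(u(-65) + (-132920 - 1*(-140815)))*(220271 + 460359) = (-530 + (-132920 - 1*(-140815)))*(220271 + 460359) = (-530 + (-132920 + 140815))*680630 = (-530 + 7895)*680630 = 7365*680630 = 5012839950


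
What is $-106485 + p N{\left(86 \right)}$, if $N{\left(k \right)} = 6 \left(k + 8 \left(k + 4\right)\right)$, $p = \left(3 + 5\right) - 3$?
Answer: $-82305$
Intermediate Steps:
$p = 5$ ($p = 8 - 3 = 5$)
$N{\left(k \right)} = 192 + 54 k$ ($N{\left(k \right)} = 6 \left(k + 8 \left(4 + k\right)\right) = 6 \left(k + \left(32 + 8 k\right)\right) = 6 \left(32 + 9 k\right) = 192 + 54 k$)
$-106485 + p N{\left(86 \right)} = -106485 + 5 \left(192 + 54 \cdot 86\right) = -106485 + 5 \left(192 + 4644\right) = -106485 + 5 \cdot 4836 = -106485 + 24180 = -82305$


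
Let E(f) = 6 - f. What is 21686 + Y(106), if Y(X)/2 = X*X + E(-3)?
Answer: 44176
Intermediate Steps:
Y(X) = 18 + 2*X**2 (Y(X) = 2*(X*X + (6 - 1*(-3))) = 2*(X**2 + (6 + 3)) = 2*(X**2 + 9) = 2*(9 + X**2) = 18 + 2*X**2)
21686 + Y(106) = 21686 + (18 + 2*106**2) = 21686 + (18 + 2*11236) = 21686 + (18 + 22472) = 21686 + 22490 = 44176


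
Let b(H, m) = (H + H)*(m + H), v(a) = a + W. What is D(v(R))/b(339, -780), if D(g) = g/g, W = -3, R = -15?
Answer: -1/298998 ≈ -3.3445e-6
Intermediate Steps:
v(a) = -3 + a (v(a) = a - 3 = -3 + a)
b(H, m) = 2*H*(H + m) (b(H, m) = (2*H)*(H + m) = 2*H*(H + m))
D(g) = 1
D(v(R))/b(339, -780) = 1/(2*339*(339 - 780)) = 1/(2*339*(-441)) = 1/(-298998) = 1*(-1/298998) = -1/298998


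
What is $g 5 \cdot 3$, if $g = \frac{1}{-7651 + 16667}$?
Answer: $\frac{15}{9016} \approx 0.0016637$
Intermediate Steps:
$g = \frac{1}{9016} \approx 0.00011091$
$g 5 \cdot 3 = \frac{5 \cdot 3}{9016} = \frac{1}{9016} \cdot 15 = \frac{15}{9016}$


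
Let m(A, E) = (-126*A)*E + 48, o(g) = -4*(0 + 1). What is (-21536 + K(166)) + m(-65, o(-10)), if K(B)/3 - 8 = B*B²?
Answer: 13668664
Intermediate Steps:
o(g) = -4 (o(g) = -4*1 = -4)
K(B) = 24 + 3*B³ (K(B) = 24 + 3*(B*B²) = 24 + 3*B³)
m(A, E) = 48 - 126*A*E (m(A, E) = -126*A*E + 48 = 48 - 126*A*E)
(-21536 + K(166)) + m(-65, o(-10)) = (-21536 + (24 + 3*166³)) + (48 - 126*(-65)*(-4)) = (-21536 + (24 + 3*4574296)) + (48 - 32760) = (-21536 + (24 + 13722888)) - 32712 = (-21536 + 13722912) - 32712 = 13701376 - 32712 = 13668664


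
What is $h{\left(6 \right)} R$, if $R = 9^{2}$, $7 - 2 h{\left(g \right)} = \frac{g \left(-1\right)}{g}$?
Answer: $324$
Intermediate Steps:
$h{\left(g \right)} = 4$ ($h{\left(g \right)} = \frac{7}{2} - \frac{g \left(-1\right) \frac{1}{g}}{2} = \frac{7}{2} - \frac{- g \frac{1}{g}}{2} = \frac{7}{2} - - \frac{1}{2} = \frac{7}{2} + \frac{1}{2} = 4$)
$R = 81$
$h{\left(6 \right)} R = 4 \cdot 81 = 324$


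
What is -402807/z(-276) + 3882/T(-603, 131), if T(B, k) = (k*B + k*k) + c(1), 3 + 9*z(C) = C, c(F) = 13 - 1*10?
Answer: 24905033661/1916699 ≈ 12994.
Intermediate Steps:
c(F) = 3 (c(F) = 13 - 10 = 3)
z(C) = -⅓ + C/9
T(B, k) = 3 + k² + B*k (T(B, k) = (k*B + k*k) + 3 = (B*k + k²) + 3 = (k² + B*k) + 3 = 3 + k² + B*k)
-402807/z(-276) + 3882/T(-603, 131) = -402807/(-⅓ + (⅑)*(-276)) + 3882/(3 + 131² - 603*131) = -402807/(-⅓ - 92/3) + 3882/(3 + 17161 - 78993) = -402807/(-31) + 3882/(-61829) = -402807*(-1/31) + 3882*(-1/61829) = 402807/31 - 3882/61829 = 24905033661/1916699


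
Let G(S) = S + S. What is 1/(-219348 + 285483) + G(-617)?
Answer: -81610589/66135 ≈ -1234.0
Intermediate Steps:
G(S) = 2*S
1/(-219348 + 285483) + G(-617) = 1/(-219348 + 285483) + 2*(-617) = 1/66135 - 1234 = -81610589/66135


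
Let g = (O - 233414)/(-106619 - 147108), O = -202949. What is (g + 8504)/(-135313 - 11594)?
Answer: -2158130771/37274272389 ≈ -0.057899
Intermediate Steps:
g = 436363/253727 (g = (-202949 - 233414)/(-106619 - 147108) = -436363/(-253727) = -436363*(-1/253727) = 436363/253727 ≈ 1.7198)
(g + 8504)/(-135313 - 11594) = (436363/253727 + 8504)/(-135313 - 11594) = (2158130771/253727)/(-146907) = (2158130771/253727)*(-1/146907) = -2158130771/37274272389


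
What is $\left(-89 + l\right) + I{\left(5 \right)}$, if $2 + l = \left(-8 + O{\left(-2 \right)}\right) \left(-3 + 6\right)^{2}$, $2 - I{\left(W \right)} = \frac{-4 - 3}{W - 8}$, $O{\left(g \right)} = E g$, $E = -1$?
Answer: $- \frac{436}{3} \approx -145.33$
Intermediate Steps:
$O{\left(g \right)} = - g$
$I{\left(W \right)} = 2 + \frac{7}{-8 + W}$ ($I{\left(W \right)} = 2 - \frac{-4 - 3}{W - 8} = 2 - - \frac{7}{-8 + W} = 2 + \frac{7}{-8 + W}$)
$l = -56$ ($l = -2 + \left(-8 - -2\right) \left(-3 + 6\right)^{2} = -2 + \left(-8 + 2\right) 3^{2} = -2 - 54 = -56$)
$\left(-89 + l\right) + I{\left(5 \right)} = \left(-89 - 56\right) + \frac{-9 + 2 \cdot 5}{-8 + 5} = -145 + \frac{-9 + 10}{-3} = -145 - \frac{1}{3} = - \frac{436}{3}$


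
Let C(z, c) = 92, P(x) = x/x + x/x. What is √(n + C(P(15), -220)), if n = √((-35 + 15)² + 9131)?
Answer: √(92 + 3*√1059) ≈ 13.771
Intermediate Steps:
P(x) = 2 (P(x) = 1 + 1 = 2)
n = 3*√1059 (n = √((-20)² + 9131) = √(400 + 9131) = √9531 = 3*√1059 ≈ 97.627)
√(n + C(P(15), -220)) = √(3*√1059 + 92) = √(92 + 3*√1059)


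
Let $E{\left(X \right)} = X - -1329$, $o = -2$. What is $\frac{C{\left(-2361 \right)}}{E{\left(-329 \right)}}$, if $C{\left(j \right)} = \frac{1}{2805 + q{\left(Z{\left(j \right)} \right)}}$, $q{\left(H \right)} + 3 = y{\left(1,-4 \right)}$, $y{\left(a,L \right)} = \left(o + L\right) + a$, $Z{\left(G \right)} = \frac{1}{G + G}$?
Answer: $\frac{1}{2797000} \approx 3.5753 \cdot 10^{-7}$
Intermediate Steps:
$Z{\left(G \right)} = \frac{1}{2 G}$
$y{\left(a,L \right)} = -2 + L + a$ ($y{\left(a,L \right)} = \left(-2 + L\right) + a = -2 + L + a$)
$q{\left(H \right)} = -8$ ($q{\left(H \right)} = -3 - 5 = -8$)
$E{\left(X \right)} = 1329 + X$ ($E{\left(X \right)} = X + 1329 = 1329 + X$)
$C{\left(j \right)} = \frac{1}{2797}$ ($C{\left(j \right)} = \frac{1}{2805 - 8} = \frac{1}{2797}$)
$\frac{C{\left(-2361 \right)}}{E{\left(-329 \right)}} = \frac{1}{2797 \left(1329 - 329\right)} = \frac{1}{2797 \cdot 1000} = \frac{1}{2797} \cdot \frac{1}{1000} = \frac{1}{2797000}$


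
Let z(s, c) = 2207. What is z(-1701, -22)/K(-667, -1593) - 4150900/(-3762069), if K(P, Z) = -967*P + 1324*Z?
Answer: 6069208292417/5508206991867 ≈ 1.1018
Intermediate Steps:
z(-1701, -22)/K(-667, -1593) - 4150900/(-3762069) = 2207/(-967*(-667) + 1324*(-1593)) - 4150900/(-3762069) = 2207/(644989 - 2109132) - 4150900*(-1/3762069) = 2207/(-1464143) + 4150900/3762069 = 2207*(-1/1464143) + 4150900/3762069 = -2207/1464143 + 4150900/3762069 = 6069208292417/5508206991867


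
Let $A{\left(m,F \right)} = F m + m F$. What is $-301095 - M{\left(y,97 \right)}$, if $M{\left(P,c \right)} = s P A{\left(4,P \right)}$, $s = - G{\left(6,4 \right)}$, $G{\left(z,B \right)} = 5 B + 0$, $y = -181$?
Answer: $4940665$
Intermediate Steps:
$G{\left(z,B \right)} = 5 B$
$s = -20$ ($s = - 5 \cdot 4 = \left(-1\right) 20 = -20$)
$A{\left(m,F \right)} = 2 F m$ ($A{\left(m,F \right)} = F m + F m = 2 F m$)
$M{\left(P,c \right)} = - 160 P^{2}$ ($M{\left(P,c \right)} = - 20 P 2 P 4 = - 20 P 8 P = - 160 P^{2}$)
$-301095 - M{\left(y,97 \right)} = -301095 - - 160 \left(-181\right)^{2} = -301095 - \left(-160\right) 32761 = -301095 - -5241760 = -301095 + 5241760 = 4940665$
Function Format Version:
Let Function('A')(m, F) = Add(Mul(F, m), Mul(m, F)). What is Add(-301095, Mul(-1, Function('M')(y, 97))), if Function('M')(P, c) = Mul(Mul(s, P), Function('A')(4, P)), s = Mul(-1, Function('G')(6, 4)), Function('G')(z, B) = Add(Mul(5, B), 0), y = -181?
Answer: 4940665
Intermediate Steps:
Function('G')(z, B) = Mul(5, B)
s = -20 (s = Mul(-1, Mul(5, 4)) = Mul(-1, 20) = -20)
Function('A')(m, F) = Mul(2, F, m) (Function('A')(m, F) = Add(Mul(F, m), Mul(F, m)) = Mul(2, F, m))
Function('M')(P, c) = Mul(-160, Pow(P, 2)) (Function('M')(P, c) = Mul(Mul(-20, P), Mul(2, P, 4)) = Mul(Mul(-20, P), Mul(8, P)) = Mul(-160, Pow(P, 2)))
Add(-301095, Mul(-1, Function('M')(y, 97))) = Add(-301095, Mul(-1, Mul(-160, Pow(-181, 2)))) = Add(-301095, Mul(-1, Mul(-160, 32761))) = Add(-301095, Mul(-1, -5241760)) = Add(-301095, 5241760) = 4940665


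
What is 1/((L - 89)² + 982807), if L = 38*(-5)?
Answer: 1/1060648 ≈ 9.4282e-7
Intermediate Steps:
L = -190
1/((L - 89)² + 982807) = 1/((-190 - 89)² + 982807) = 1/((-279)² + 982807) = 1/(77841 + 982807) = 1/1060648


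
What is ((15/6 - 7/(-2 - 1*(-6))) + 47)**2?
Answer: 36481/16 ≈ 2280.1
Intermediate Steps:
((15/6 - 7/(-2 - 1*(-6))) + 47)**2 = ((15*(1/6) - 7/(-2 + 6)) + 47)**2 = ((5/2 - 7/4) + 47)**2 = (3/4 + 47)**2 = (191/4)**2 = 36481/16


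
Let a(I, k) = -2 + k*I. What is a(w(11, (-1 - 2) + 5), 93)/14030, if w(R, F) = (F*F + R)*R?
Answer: 15343/14030 ≈ 1.0936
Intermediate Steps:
w(R, F) = R*(R + F²) (w(R, F) = (F² + R)*R = (R + F²)*R = R*(R + F²))
a(I, k) = -2 + I*k
a(w(11, (-1 - 2) + 5), 93)/14030 = (-2 + (11*(11 + ((-1 - 2) + 5)²))*93)/14030 = (-2 + (11*(11 + (-3 + 5)²))*93)*(1/14030) = (-2 + (11*(11 + 2²))*93)*(1/14030) = (-2 + (11*(11 + 4))*93)*(1/14030) = (-2 + (11*15)*93)*(1/14030) = (-2 + 165*93)*(1/14030) = (-2 + 15345)*(1/14030) = 15343*(1/14030) = 15343/14030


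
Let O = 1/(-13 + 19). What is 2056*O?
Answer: 1028/3 ≈ 342.67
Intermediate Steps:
O = ⅙ (O = 1/6 = ⅙ ≈ 0.16667)
2056*O = 2056*(⅙) = 1028/3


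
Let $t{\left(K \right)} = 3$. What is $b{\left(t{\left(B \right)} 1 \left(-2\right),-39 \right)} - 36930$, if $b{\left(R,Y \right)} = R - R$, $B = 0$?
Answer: $-36930$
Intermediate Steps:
$b{\left(R,Y \right)} = 0$
$b{\left(t{\left(B \right)} 1 \left(-2\right),-39 \right)} - 36930 = 0 - 36930 = -36930$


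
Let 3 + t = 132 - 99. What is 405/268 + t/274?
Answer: 59505/36716 ≈ 1.6207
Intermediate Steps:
t = 30 (t = -3 + (132 - 99) = -3 + 33 = 30)
405/268 + t/274 = 405/268 + 30/274 = 405*(1/268) + 30*(1/274) = 405/268 + 15/137 = 59505/36716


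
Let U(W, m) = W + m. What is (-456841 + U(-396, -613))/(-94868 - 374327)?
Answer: 91570/93839 ≈ 0.97582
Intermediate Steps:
(-456841 + U(-396, -613))/(-94868 - 374327) = (-456841 + (-396 - 613))/(-94868 - 374327) = (-456841 - 1009)/(-469195) = -457850*(-1/469195) = 91570/93839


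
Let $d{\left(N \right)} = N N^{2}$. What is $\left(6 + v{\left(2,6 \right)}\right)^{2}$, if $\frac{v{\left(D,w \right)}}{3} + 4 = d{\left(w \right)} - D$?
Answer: $404496$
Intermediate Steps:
$d{\left(N \right)} = N^{3}$
$v{\left(D,w \right)} = -12 - 3 D + 3 w^{3}$ ($v{\left(D,w \right)} = -12 + 3 \left(w^{3} - D\right) = -12 - \left(- 3 w^{3} + 3 D\right) = -12 - 3 D + 3 w^{3}$)
$\left(6 + v{\left(2,6 \right)}\right)^{2} = \left(6 - \left(18 - 648\right)\right)^{2} = \left(6 - -630\right)^{2} = \left(6 + 630\right)^{2} = 636^{2} = 404496$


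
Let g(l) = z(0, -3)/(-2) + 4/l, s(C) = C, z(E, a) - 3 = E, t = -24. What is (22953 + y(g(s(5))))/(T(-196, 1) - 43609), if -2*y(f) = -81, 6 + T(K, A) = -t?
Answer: -45987/87182 ≈ -0.52748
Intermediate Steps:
z(E, a) = 3 + E
T(K, A) = 18 (T(K, A) = -6 - 1*(-24) = -6 + 24 = 18)
g(l) = -3/2 + 4/l (g(l) = (3 + 0)/(-2) + 4/l = 3*(-1/2) + 4/l = -3/2 + 4/l)
y(f) = 81/2 (y(f) = -1/2*(-81) = 81/2)
(22953 + y(g(s(5))))/(T(-196, 1) - 43609) = (22953 + 81/2)/(18 - 43609) = (45987/2)/(-43591) = (45987/2)*(-1/43591) = -45987/87182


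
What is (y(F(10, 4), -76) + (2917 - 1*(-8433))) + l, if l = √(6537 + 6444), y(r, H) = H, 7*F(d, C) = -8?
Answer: 11274 + √12981 ≈ 11388.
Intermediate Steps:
F(d, C) = -8/7 (F(d, C) = (⅐)*(-8) = -8/7)
l = √12981 ≈ 113.93
(y(F(10, 4), -76) + (2917 - 1*(-8433))) + l = (-76 + (2917 - 1*(-8433))) + √12981 = (-76 + (2917 + 8433)) + √12981 = (-76 + 11350) + √12981 = 11274 + √12981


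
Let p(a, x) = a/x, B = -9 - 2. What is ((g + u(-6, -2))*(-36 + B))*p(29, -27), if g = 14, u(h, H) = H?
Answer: 5452/9 ≈ 605.78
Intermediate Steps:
B = -11
((g + u(-6, -2))*(-36 + B))*p(29, -27) = ((14 - 2)*(-36 - 11))*(29/(-27)) = (12*(-47))*(29*(-1/27)) = -564*(-29/27) = 5452/9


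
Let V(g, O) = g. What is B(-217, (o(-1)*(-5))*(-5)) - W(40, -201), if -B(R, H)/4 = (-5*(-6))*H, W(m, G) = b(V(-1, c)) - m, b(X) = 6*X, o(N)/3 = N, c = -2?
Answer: 9046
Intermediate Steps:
o(N) = 3*N
W(m, G) = -6 - m (W(m, G) = 6*(-1) - m = -6 - m)
B(R, H) = -120*H (B(R, H) = -4*(-5*(-6))*H = -120*H)
B(-217, (o(-1)*(-5))*(-5)) - W(40, -201) = -120*(3*(-1))*(-5)*(-5) - (-6 - 1*40) = -120*(-3*(-5))*(-5) - (-6 - 40) = -1800*(-5) - 1*(-46) = -120*(-75) + 46 = 9000 + 46 = 9046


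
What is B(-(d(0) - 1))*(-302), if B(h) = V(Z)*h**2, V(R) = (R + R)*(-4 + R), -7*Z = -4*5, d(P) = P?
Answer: 96640/49 ≈ 1972.2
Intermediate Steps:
Z = 20/7 (Z = -(-4)*5/7 = -1/7*(-20) = 20/7 ≈ 2.8571)
V(R) = 2*R*(-4 + R) (V(R) = (2*R)*(-4 + R) = 2*R*(-4 + R))
B(h) = -320*h**2/49 (B(h) = (2*(20/7)*(-4 + 20/7))*h**2 = (2*(20/7)*(-8/7))*h**2 = -320*h**2/49)
B(-(d(0) - 1))*(-302) = -320*(0 - 1)**2/49*(-302) = -320*(-1*(-1))**2/49*(-302) = -320/49*1**2*(-302) = -320/49*1*(-302) = -320/49*(-302) = 96640/49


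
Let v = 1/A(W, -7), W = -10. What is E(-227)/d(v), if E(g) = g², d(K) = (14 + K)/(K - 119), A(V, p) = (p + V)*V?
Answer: -1042380141/2381 ≈ -4.3779e+5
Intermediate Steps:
A(V, p) = V*(V + p) (A(V, p) = (V + p)*V = V*(V + p))
v = 1/170 (v = 1/(-10*(-10 - 7)) = 1/(-10*(-17)) = 1/170 ≈ 0.0058824)
d(K) = (14 + K)/(-119 + K)
E(-227)/d(v) = (-227)²/(((14 + 1/170)/(-119 + 1/170))) = 51529/(((2381/170)/(-20229/170))) = 51529/((-170/20229*2381/170)) = 51529/(-2381/20229) = 51529*(-20229/2381) = -1042380141/2381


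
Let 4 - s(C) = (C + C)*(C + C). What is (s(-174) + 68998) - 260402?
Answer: -312504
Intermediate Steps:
s(C) = 4 - 4*C**2 (s(C) = 4 - (C + C)*(C + C) = 4 - 2*C*2*C = 4 - 4*C**2)
(s(-174) + 68998) - 260402 = ((4 - 4*(-174)**2) + 68998) - 260402 = ((4 - 4*30276) + 68998) - 260402 = ((4 - 121104) + 68998) - 260402 = (-121100 + 68998) - 260402 = -52102 - 260402 = -312504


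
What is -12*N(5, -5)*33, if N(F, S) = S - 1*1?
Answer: 2376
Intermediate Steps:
N(F, S) = -1 + S (N(F, S) = S - 1 = -1 + S)
-12*N(5, -5)*33 = -12*(-1 - 5)*33 = -12*(-6)*33 = 72*33 = 2376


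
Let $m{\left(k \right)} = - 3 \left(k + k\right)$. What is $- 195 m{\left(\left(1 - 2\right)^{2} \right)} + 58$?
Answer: $1228$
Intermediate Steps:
$m{\left(k \right)} = - 6 k$ ($m{\left(k \right)} = - 3 \cdot 2 k = - 6 k$)
$- 195 m{\left(\left(1 - 2\right)^{2} \right)} + 58 = - 195 \left(- 6 \left(1 - 2\right)^{2}\right) + 58 = - 195 \left(- 6 \left(-1\right)^{2}\right) + 58 = - 195 \left(\left(-6\right) 1\right) + 58 = \left(-195\right) \left(-6\right) + 58 = 1170 + 58 = 1228$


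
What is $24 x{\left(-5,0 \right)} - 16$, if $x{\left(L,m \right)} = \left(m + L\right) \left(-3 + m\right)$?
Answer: $344$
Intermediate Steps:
$x{\left(L,m \right)} = \left(-3 + m\right) \left(L + m\right)$ ($x{\left(L,m \right)} = \left(L + m\right) \left(-3 + m\right) = \left(-3 + m\right) \left(L + m\right)$)
$24 x{\left(-5,0 \right)} - 16 = 24 \left(0^{2} - -15 - 0 - 0\right) - 16 = 24 \left(0 + 15 + 0 + 0\right) - 16 = 24 \cdot 15 - 16 = 360 - 16 = 344$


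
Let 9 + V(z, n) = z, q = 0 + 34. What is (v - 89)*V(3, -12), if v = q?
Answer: 330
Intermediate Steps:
q = 34
V(z, n) = -9 + z
v = 34
(v - 89)*V(3, -12) = (34 - 89)*(-9 + 3) = -55*(-6) = 330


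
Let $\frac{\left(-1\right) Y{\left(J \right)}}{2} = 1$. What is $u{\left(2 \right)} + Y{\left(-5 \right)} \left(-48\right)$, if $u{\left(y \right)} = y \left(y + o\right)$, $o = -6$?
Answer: $88$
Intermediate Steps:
$Y{\left(J \right)} = -2$ ($Y{\left(J \right)} = \left(-2\right) 1 = -2$)
$u{\left(y \right)} = y \left(-6 + y\right)$ ($u{\left(y \right)} = y \left(y - 6\right) = y \left(-6 + y\right)$)
$u{\left(2 \right)} + Y{\left(-5 \right)} \left(-48\right) = 2 \left(-6 + 2\right) - -96 = 2 \left(-4\right) + 96 = -8 + 96 = 88$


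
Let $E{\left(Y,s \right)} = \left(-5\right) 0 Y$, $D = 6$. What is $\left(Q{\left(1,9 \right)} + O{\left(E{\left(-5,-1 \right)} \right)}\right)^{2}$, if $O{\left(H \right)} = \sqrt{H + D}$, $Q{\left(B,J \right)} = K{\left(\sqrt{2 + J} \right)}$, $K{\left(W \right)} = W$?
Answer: $17 + 2 \sqrt{66} \approx 33.248$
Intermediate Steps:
$E{\left(Y,s \right)} = 0$ ($E{\left(Y,s \right)} = 0 Y = 0$)
$Q{\left(B,J \right)} = \sqrt{2 + J}$
$O{\left(H \right)} = \sqrt{6 + H}$ ($O{\left(H \right)} = \sqrt{H + 6} = \sqrt{6 + H}$)
$\left(Q{\left(1,9 \right)} + O{\left(E{\left(-5,-1 \right)} \right)}\right)^{2} = \left(\sqrt{2 + 9} + \sqrt{6 + 0}\right)^{2} = \left(\sqrt{11} + \sqrt{6}\right)^{2} = \left(\sqrt{6} + \sqrt{11}\right)^{2}$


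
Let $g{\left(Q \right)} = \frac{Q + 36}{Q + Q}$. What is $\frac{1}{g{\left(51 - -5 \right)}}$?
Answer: $\frac{28}{23} \approx 1.2174$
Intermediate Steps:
$g{\left(Q \right)} = \frac{36 + Q}{2 Q}$
$\frac{1}{g{\left(51 - -5 \right)}} = \frac{1}{\frac{1}{2} \frac{1}{51 - -5} \left(36 + \left(51 - -5\right)\right)} = \frac{1}{\frac{1}{2} \frac{1}{51 + 5} \left(36 + \left(51 + 5\right)\right)} = \frac{1}{\frac{1}{2} \cdot \frac{1}{56} \left(36 + 56\right)} = \frac{1}{\frac{1}{2} \cdot \frac{1}{56} \cdot 92} = \frac{1}{\frac{23}{28}} = \frac{28}{23}$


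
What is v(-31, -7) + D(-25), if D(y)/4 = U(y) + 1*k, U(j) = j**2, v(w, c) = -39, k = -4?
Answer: 2445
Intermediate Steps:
D(y) = -16 + 4*y**2 (D(y) = 4*(y**2 + 1*(-4)) = 4*(y**2 - 4) = 4*(-4 + y**2) = -16 + 4*y**2)
v(-31, -7) + D(-25) = -39 + (-16 + 4*(-25)**2) = -39 + (-16 + 4*625) = -39 + (-16 + 2500) = -39 + 2484 = 2445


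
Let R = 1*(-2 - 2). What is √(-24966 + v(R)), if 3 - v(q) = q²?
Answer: I*√24979 ≈ 158.05*I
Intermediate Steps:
R = -4 (R = 1*(-4) = -4)
v(q) = 3 - q²
√(-24966 + v(R)) = √(-24966 + (3 - 1*(-4)²)) = √(-24966 + (3 - 1*16)) = √(-24966 + (3 - 16)) = √(-24966 - 13) = √(-24979) = I*√24979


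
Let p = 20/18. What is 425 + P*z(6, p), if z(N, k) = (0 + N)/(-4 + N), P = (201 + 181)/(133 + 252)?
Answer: 164771/385 ≈ 427.98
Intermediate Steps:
P = 382/385 ≈ 0.99221
p = 10/9 (p = 20*(1/18) = 10/9 ≈ 1.1111)
z(N, k) = N/(-4 + N)
425 + P*z(6, p) = 425 + 382*(6/(-4 + 6))/385 = 425 + 382*(6/2)/385 = 425 + 382*(6*(½))/385 = 425 + (382/385)*3 = 425 + 1146/385 = 164771/385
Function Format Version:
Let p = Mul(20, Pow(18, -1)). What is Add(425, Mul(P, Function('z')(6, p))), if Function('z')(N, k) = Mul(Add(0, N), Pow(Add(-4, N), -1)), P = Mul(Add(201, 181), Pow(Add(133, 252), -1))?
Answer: Rational(164771, 385) ≈ 427.98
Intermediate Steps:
P = Rational(382, 385) (P = Mul(382, Pow(385, -1)) = Mul(382, Rational(1, 385)) = Rational(382, 385) ≈ 0.99221)
p = Rational(10, 9) (p = Mul(20, Rational(1, 18)) = Rational(10, 9) ≈ 1.1111)
Function('z')(N, k) = Mul(N, Pow(Add(-4, N), -1))
Add(425, Mul(P, Function('z')(6, p))) = Add(425, Mul(Rational(382, 385), Mul(6, Pow(Add(-4, 6), -1)))) = Add(425, Mul(Rational(382, 385), Mul(6, Pow(2, -1)))) = Add(425, Mul(Rational(382, 385), Mul(6, Rational(1, 2)))) = Add(425, Mul(Rational(382, 385), 3)) = Add(425, Rational(1146, 385)) = Rational(164771, 385)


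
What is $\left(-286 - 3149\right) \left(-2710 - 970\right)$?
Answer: $12640800$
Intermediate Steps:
$\left(-286 - 3149\right) \left(-2710 - 970\right) = \left(-3435\right) \left(-3680\right) = 12640800$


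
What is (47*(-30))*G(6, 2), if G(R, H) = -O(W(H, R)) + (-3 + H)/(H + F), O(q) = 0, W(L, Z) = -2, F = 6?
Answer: 705/4 ≈ 176.25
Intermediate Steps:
G(R, H) = (-3 + H)/(6 + H) (G(R, H) = -1*0 + (-3 + H)/(H + 6) = 0 + (-3 + H)/(6 + H) = (-3 + H)/(6 + H))
(47*(-30))*G(6, 2) = (47*(-30))*((-3 + 2)/(6 + 2)) = -1410*(-1)/8 = -705*(-1)/4 = -1410*(-1/8) = 705/4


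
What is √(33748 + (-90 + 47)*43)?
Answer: 7*√651 ≈ 178.60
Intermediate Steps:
√(33748 + (-90 + 47)*43) = √(33748 - 43*43) = √(33748 - 1849) = √31899 = 7*√651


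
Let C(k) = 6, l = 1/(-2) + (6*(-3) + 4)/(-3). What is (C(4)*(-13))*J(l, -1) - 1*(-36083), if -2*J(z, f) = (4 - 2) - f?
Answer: 36200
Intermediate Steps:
l = 25/6 (l = 1*(-½) + (-18 + 4)*(-⅓) = -½ - 14*(-⅓) = -½ + 14/3 = 25/6 ≈ 4.1667)
J(z, f) = -1 + f/2 (J(z, f) = -((4 - 2) - f)/2 = -(2 - f)/2 = -1 + f/2)
(C(4)*(-13))*J(l, -1) - 1*(-36083) = (6*(-13))*(-1 + (½)*(-1)) - 1*(-36083) = -78*(-1 - ½) + 36083 = -78*(-3/2) + 36083 = 117 + 36083 = 36200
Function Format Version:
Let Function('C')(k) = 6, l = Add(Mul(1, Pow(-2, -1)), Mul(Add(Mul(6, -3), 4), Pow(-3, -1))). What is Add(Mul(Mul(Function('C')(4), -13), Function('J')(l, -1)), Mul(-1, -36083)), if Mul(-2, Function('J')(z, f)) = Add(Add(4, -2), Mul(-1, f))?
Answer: 36200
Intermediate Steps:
l = Rational(25, 6) (l = Add(Mul(1, Rational(-1, 2)), Mul(Add(-18, 4), Rational(-1, 3))) = Add(Rational(-1, 2), Mul(-14, Rational(-1, 3))) = Add(Rational(-1, 2), Rational(14, 3)) = Rational(25, 6) ≈ 4.1667)
Function('J')(z, f) = Add(-1, Mul(Rational(1, 2), f)) (Function('J')(z, f) = Mul(Rational(-1, 2), Add(Add(4, -2), Mul(-1, f))) = Mul(Rational(-1, 2), Add(2, Mul(-1, f))) = Add(-1, Mul(Rational(1, 2), f)))
Add(Mul(Mul(Function('C')(4), -13), Function('J')(l, -1)), Mul(-1, -36083)) = Add(Mul(Mul(6, -13), Add(-1, Mul(Rational(1, 2), -1))), Mul(-1, -36083)) = Add(Mul(-78, Add(-1, Rational(-1, 2))), 36083) = Add(Mul(-78, Rational(-3, 2)), 36083) = Add(117, 36083) = 36200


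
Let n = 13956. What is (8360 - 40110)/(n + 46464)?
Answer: -3175/6042 ≈ -0.52549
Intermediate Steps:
(8360 - 40110)/(n + 46464) = (8360 - 40110)/(13956 + 46464) = -31750/60420 = -31750*1/60420 = -3175/6042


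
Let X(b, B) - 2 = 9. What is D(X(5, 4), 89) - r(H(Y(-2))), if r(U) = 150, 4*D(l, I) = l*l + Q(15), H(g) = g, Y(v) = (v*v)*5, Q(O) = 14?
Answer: -465/4 ≈ -116.25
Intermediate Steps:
Y(v) = 5*v² (Y(v) = v²*5 = 5*v²)
X(b, B) = 11 (X(b, B) = 2 + 9 = 11)
D(l, I) = 7/2 + l²/4 (D(l, I) = (l*l + 14)/4 = (l² + 14)/4 = (14 + l²)/4 = 7/2 + l²/4)
D(X(5, 4), 89) - r(H(Y(-2))) = (7/2 + (¼)*11²) - 1*150 = (7/2 + (¼)*121) - 150 = (7/2 + 121/4) - 150 = 135/4 - 150 = -465/4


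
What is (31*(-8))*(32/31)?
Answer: -256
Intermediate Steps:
(31*(-8))*(32/31) = -7936/31 = -248*32/31 = -256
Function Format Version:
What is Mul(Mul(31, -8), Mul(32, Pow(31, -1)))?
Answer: -256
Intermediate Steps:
Mul(Mul(31, -8), Mul(32, Pow(31, -1))) = Mul(-248, Mul(32, Rational(1, 31))) = Mul(-248, Rational(32, 31)) = -256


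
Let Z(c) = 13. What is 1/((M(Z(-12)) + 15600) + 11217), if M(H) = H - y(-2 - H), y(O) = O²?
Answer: 1/26605 ≈ 3.7587e-5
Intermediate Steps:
M(H) = H - (-2 - H)²
1/((M(Z(-12)) + 15600) + 11217) = 1/(((13 - (2 + 13)²) + 15600) + 11217) = 1/(((13 - 1*15²) + 15600) + 11217) = 1/(((13 - 1*225) + 15600) + 11217) = 1/(((13 - 225) + 15600) + 11217) = 1/((-212 + 15600) + 11217) = 1/(15388 + 11217) = 1/26605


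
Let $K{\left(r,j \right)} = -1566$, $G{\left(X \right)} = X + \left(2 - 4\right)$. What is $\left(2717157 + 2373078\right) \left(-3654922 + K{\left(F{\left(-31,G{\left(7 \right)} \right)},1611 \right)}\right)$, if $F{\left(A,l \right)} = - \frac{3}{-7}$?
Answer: $-18612383194680$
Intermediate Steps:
$G{\left(X \right)} = -2 + X$ ($G{\left(X \right)} = X + \left(2 - 4\right) = X - 2 = -2 + X$)
$F{\left(A,l \right)} = \frac{3}{7}$ ($F{\left(A,l \right)} = \left(-3\right) \left(- \frac{1}{7}\right) = \frac{3}{7}$)
$\left(2717157 + 2373078\right) \left(-3654922 + K{\left(F{\left(-31,G{\left(7 \right)} \right)},1611 \right)}\right) = \left(2717157 + 2373078\right) \left(-3654922 - 1566\right) = 5090235 \left(-3656488\right) = -18612383194680$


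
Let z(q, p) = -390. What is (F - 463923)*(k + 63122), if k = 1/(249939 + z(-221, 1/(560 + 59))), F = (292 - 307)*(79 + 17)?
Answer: -2443470952614459/83183 ≈ -2.9375e+10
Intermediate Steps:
F = -1440 (F = -15*96 = -1440)
k = 1/249549 (k = 1/(249939 - 390) = 1/249549 ≈ 4.0072e-6)
(F - 463923)*(k + 63122) = (-1440 - 463923)*(1/249549 + 63122) = -465363*15752031979/249549 = -2443470952614459/83183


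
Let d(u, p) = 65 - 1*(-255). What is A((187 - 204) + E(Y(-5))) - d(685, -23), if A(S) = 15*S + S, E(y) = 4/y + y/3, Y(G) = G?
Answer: -9472/15 ≈ -631.47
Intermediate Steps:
E(y) = 4/y + y/3 (E(y) = 4/y + y*(⅓) = 4/y + y/3)
d(u, p) = 320 (d(u, p) = 65 + 255 = 320)
A(S) = 16*S
A((187 - 204) + E(Y(-5))) - d(685, -23) = 16*((187 - 204) + (4/(-5) + (⅓)*(-5))) - 1*320 = 16*(-17 + (4*(-⅕) - 5/3)) - 320 = 16*(-17 + (-⅘ - 5/3)) - 320 = 16*(-17 - 37/15) - 320 = 16*(-292/15) - 320 = -4672/15 - 320 = -9472/15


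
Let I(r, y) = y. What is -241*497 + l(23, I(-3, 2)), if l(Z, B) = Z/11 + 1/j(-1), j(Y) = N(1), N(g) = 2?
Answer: -2635037/22 ≈ -1.1977e+5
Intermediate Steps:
j(Y) = 2
l(Z, B) = ½ + Z/11 (l(Z, B) = Z/11 + 1/2 = Z*(1/11) + 1*(½) = Z/11 + ½ = ½ + Z/11)
-241*497 + l(23, I(-3, 2)) = -241*497 + (½ + (1/11)*23) = -119777 + (½ + 23/11) = -119777 + 57/22 = -2635037/22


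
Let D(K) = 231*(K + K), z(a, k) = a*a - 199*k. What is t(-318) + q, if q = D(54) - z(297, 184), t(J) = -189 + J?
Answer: -27152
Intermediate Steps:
z(a, k) = a² - 199*k
D(K) = 462*K (D(K) = 231*(2*K) = 462*K)
q = -26645 (q = 462*54 - (297² - 199*184) = 24948 - (88209 - 36616) = 24948 - 1*51593 = 24948 - 51593 = -26645)
t(-318) + q = (-189 - 318) - 26645 = -507 - 26645 = -27152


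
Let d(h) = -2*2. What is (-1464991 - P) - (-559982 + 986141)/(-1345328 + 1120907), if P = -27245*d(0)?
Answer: -117743906544/74807 ≈ -1.5740e+6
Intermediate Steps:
d(h) = -4
P = 108980 (P = -27245*(-4) = -5449*(-20) = 108980)
(-1464991 - P) - (-559982 + 986141)/(-1345328 + 1120907) = (-1464991 - 1*108980) - (-559982 + 986141)/(-1345328 + 1120907) = (-1464991 - 108980) - 426159/(-224421) = -1573971 - 426159*(-1)/224421 = -1573971 - 1*(-142053/74807) = -1573971 + 142053/74807 = -117743906544/74807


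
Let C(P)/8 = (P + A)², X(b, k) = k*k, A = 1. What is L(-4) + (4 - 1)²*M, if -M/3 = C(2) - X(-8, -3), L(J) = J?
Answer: -1705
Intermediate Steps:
X(b, k) = k²
C(P) = 8*(1 + P)² (C(P) = 8*(P + 1)² = 8*(1 + P)²)
M = -189 (M = -3*(8*(1 + 2)² - 1*(-3)²) = -3*(8*3² - 1*9) = -3*(8*9 - 9) = -3*(72 - 9) = -3*63 = -189)
L(-4) + (4 - 1)²*M = -4 + (4 - 1)²*(-189) = -4 + 3²*(-189) = -4 + 9*(-189) = -4 - 1701 = -1705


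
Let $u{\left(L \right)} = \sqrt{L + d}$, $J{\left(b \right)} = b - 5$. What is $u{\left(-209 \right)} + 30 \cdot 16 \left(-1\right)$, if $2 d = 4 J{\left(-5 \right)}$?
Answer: $-480 + i \sqrt{229} \approx -480.0 + 15.133 i$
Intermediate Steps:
$J{\left(b \right)} = -5 + b$
$d = -20$ ($d = \frac{4 \left(-5 - 5\right)}{2} = \frac{4 \left(-10\right)}{2} = \frac{1}{2} \left(-40\right) = -20$)
$u{\left(L \right)} = \sqrt{-20 + L}$ ($u{\left(L \right)} = \sqrt{L - 20} = \sqrt{-20 + L}$)
$u{\left(-209 \right)} + 30 \cdot 16 \left(-1\right) = \sqrt{-20 - 209} + 30 \cdot 16 \left(-1\right) = \sqrt{-229} + 480 \left(-1\right) = i \sqrt{229} - 480 = -480 + i \sqrt{229}$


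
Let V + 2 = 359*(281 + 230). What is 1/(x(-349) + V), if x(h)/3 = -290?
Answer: 1/182577 ≈ 5.4771e-6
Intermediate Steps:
V = 183447 (V = -2 + 359*(281 + 230) = -2 + 359*511 = -2 + 183449 = 183447)
x(h) = -870 (x(h) = 3*(-290) = -870)
1/(x(-349) + V) = 1/(-870 + 183447) = 1/182577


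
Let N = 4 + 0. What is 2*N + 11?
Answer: 19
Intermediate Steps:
N = 4
2*N + 11 = 2*4 + 11 = 8 + 11 = 19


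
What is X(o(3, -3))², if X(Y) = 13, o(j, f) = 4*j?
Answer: 169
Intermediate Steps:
X(o(3, -3))² = 13² = 169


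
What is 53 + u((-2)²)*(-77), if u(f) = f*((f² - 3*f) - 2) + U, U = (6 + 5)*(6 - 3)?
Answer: -3104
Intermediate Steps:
U = 33 (U = 11*3 = 33)
u(f) = 33 + f*(-2 + f² - 3*f) (u(f) = f*((f² - 3*f) - 2) + 33 = f*(-2 + f² - 3*f) + 33 = 33 + f*(-2 + f² - 3*f))
53 + u((-2)²)*(-77) = 53 + (33 + ((-2)²)³ - 3*((-2)²)² - 2*(-2)²)*(-77) = 53 + (33 + 4³ - 3*4² - 2*4)*(-77) = 53 + (33 + 64 - 3*16 - 8)*(-77) = 53 + (33 + 64 - 48 - 8)*(-77) = 53 + 41*(-77) = 53 - 3157 = -3104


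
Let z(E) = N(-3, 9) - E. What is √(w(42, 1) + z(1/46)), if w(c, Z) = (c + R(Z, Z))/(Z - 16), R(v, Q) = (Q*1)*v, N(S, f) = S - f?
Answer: I*√7088370/690 ≈ 3.8586*I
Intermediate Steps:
R(v, Q) = Q*v
z(E) = -12 - E (z(E) = (-3 - 1*9) - E = (-3 - 9) - E = -12 - E)
w(c, Z) = (c + Z²)/(-16 + Z) (w(c, Z) = (c + Z*Z)/(Z - 16) = (c + Z²)/(-16 + Z))
√(w(42, 1) + z(1/46)) = √((42 + 1²)/(-16 + 1) + (-12 - 1/46)) = √((42 + 1)/(-15) + (-12 - 1*1/46)) = √(-1/15*43 + (-12 - 1/46)) = √(-43/15 - 553/46) = √(-10273/690) = I*√7088370/690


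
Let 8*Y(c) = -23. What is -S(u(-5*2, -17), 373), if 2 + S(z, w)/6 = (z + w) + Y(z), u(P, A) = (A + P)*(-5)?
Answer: -12075/4 ≈ -3018.8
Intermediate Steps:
u(P, A) = -5*A - 5*P
Y(c) = -23/8 (Y(c) = (⅛)*(-23) = -23/8)
S(z, w) = -117/4 + 6*w + 6*z (S(z, w) = -12 + 6*((z + w) - 23/8) = -12 + 6*((w + z) - 23/8) = -12 + 6*(-23/8 + w + z) = -12 + (-69/4 + 6*w + 6*z) = -117/4 + 6*w + 6*z)
-S(u(-5*2, -17), 373) = -(-117/4 + 6*373 + 6*(-5*(-17) - (-25)*2)) = -(-117/4 + 2238 + 6*(85 - 5*(-10))) = -(-117/4 + 2238 + 6*(85 + 50)) = -(-117/4 + 2238 + 6*135) = -(-117/4 + 2238 + 810) = -1*12075/4 = -12075/4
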